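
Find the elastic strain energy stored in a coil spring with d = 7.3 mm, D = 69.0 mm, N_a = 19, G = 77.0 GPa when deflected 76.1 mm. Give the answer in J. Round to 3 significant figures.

12.7 J

k = Gd⁴/(8D³N_a) = (77.0×10³)(7.3⁴)/(8·69.0³·19) = 4.3792 N/mm
U = ½kδ² = 0.5 × 4.3792 × 76.1² = 12680 N·mm = 12.68 J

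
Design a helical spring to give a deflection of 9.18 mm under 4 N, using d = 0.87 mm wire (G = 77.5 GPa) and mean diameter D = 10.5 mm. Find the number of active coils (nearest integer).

11

Required rate k = F/δ = 4/9.18 = 0.43573 N/mm
N_a = Gd⁴/(8D³k) = (77.5×10³ × 0.87⁴)/(8 × 10.5³ × 0.43573)
    = 44399.6 / 4035.29 = 11 → 11 coils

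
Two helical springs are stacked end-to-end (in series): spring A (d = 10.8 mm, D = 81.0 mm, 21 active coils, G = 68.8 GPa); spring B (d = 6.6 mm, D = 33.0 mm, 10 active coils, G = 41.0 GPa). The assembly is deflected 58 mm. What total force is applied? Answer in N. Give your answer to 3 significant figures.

k_A = Gd⁴/(8D³N_a) = (68.8×10³)(10.8⁴)/(8·81.0³·21) = 10.484 N/mm
k_B = Gd⁴/(8D³N_a) = (41.0×10³)(6.6⁴)/(8·33.0³·10) = 27.06 N/mm
Series: 1/k_eq = 1/10.484 + 1/27.06 = 0.13234; k_eq = 7.5563 N/mm
F = k_eq·δ = 7.5563·58 = 438.26 N

438 N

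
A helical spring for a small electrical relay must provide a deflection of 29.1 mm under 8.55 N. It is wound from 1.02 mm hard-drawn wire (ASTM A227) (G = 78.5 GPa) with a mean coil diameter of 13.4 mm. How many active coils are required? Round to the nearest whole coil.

Required rate k = F/δ = 8.55/29.1 = 0.29381 N/mm
N_a = Gd⁴/(8D³k) = (78.5×10³ × 1.02⁴)/(8 × 13.4³ × 0.29381)
    = 84970.9 / 5655.58 = 15.02 → 15 coils

15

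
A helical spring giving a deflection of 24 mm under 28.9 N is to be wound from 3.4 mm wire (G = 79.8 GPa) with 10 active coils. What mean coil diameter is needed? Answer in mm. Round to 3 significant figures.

Required rate k = F/δ = 28.9/24 = 1.2042 N/mm
D = (Gd⁴/(8N_a·k))^(1/3) = (79.8×10³·3.4⁴/(8·10·1.2042))^(1/3)
  = (110699)^(1/3) = 48.0154 mm

48.0 mm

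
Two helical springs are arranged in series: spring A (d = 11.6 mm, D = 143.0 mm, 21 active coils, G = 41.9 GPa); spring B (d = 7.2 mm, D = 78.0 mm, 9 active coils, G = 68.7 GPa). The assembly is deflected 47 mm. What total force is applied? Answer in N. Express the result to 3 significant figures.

k_A = Gd⁴/(8D³N_a) = (41.9×10³)(11.6⁴)/(8·143.0³·21) = 1.5443 N/mm
k_B = Gd⁴/(8D³N_a) = (68.7×10³)(7.2⁴)/(8·78.0³·9) = 5.4034 N/mm
Series: 1/k_eq = 1/1.5443 + 1/5.4034 = 0.83261; k_eq = 1.201 N/mm
F = k_eq·δ = 1.201·47 = 56.449 N

56.4 N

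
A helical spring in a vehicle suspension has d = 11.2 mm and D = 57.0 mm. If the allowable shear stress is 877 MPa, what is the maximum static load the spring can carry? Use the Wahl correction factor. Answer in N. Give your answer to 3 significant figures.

6510 N

C = D/d = 57.0/11.2 = 5.0893
K_W = (4C−1)/(4C−4) + 0.615/C = 19.357/16.357 + 0.1208 = 1.3042
τ_max = K·8FD/(πd³) → F_max = τ_allow·πd³/(8DK)
F_max = 877·π·11.2³/(8·57.0·1.3042) = 3.8708e+06/594.74 = 6508.5 N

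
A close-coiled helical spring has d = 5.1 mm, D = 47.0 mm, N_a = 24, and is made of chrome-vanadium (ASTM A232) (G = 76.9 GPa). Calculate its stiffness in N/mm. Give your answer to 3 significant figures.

2.61 N/mm

k = Gd⁴/(8D³N_a) = (76.9×10³ × 5.1⁴) / (8 × 47.0³ × 24)
  = 5.20244e+07 / 1.9934e+07 = 2.6098 N/mm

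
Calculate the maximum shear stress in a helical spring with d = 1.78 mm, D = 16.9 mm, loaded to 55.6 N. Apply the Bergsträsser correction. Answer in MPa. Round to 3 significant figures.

485 MPa

Spring index C = D/d = 16.9/1.78 = 9.4944
K_B = (4C+2)/(4C−3) = 39.978/34.978 = 1.1429
τ₀ = 8FD/(πd³) = 8·55.6·16.9/(π·1.78³) = 7517.12/17.718 = 424.27 MPa
τ_max = K·τ₀ = 1.1429 × 424.27 = 484.92 MPa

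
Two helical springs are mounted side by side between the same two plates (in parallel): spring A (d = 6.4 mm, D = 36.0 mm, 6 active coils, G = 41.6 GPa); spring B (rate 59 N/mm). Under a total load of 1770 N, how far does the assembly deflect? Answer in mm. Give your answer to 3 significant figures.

k_A = Gd⁴/(8D³N_a) = (41.6×10³)(6.4⁴)/(8·36.0³·6) = 31.165 N/mm
Parallel: k_eq = 31.165 + 59 = 90.165 N/mm
δ = F/k_eq = 1770/90.165 = 19.631 mm

19.6 mm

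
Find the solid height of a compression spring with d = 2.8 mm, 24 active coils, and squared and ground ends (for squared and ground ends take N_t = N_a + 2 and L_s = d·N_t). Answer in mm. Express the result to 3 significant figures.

72.8 mm

squared and ground ends: N_t = N_a + 2 = 24 + 2 = 26
L_s = d·N_t = 2.8 × 26 = 72.8 mm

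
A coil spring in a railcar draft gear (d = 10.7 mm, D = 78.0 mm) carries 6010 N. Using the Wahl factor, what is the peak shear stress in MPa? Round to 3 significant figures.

1170 MPa

Spring index C = D/d = 78.0/10.7 = 7.2897
K_W = (4C−1)/(4C−4) + 0.615/C = 28.159/25.159 + 0.0844 = 1.2036
τ₀ = 8FD/(πd³) = 8·6010·78.0/(π·10.7³) = 3.75024e+06/3848.6 = 974.45 MPa
τ_max = K·τ₀ = 1.2036 × 974.45 = 1172.9 MPa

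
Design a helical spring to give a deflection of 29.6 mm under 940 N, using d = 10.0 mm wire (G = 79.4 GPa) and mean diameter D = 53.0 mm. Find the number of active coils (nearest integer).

Required rate k = F/δ = 940/29.6 = 31.757 N/mm
N_a = Gd⁴/(8D³k) = (79.4×10³ × 10.0⁴)/(8 × 53.0³ × 31.757)
    = 7.94e+08 / 3.78228e+07 = 20.99 → 21 coils

21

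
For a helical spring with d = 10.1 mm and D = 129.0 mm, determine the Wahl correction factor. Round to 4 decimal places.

C = D/d = 129.0/10.1 = 12.7723
K_W = (4C−1)/(4C−4) + 0.615/C = 50.089/47.089 + 0.0482 = 1.1119

1.1119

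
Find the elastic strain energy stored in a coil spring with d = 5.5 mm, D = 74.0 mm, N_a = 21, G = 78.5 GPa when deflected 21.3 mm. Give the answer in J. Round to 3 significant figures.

k = Gd⁴/(8D³N_a) = (78.5×10³)(5.5⁴)/(8·74.0³·21) = 1.0552 N/mm
U = ½kδ² = 0.5 × 1.0552 × 21.3² = 239.36 N·mm = 0.23936 J

0.239 J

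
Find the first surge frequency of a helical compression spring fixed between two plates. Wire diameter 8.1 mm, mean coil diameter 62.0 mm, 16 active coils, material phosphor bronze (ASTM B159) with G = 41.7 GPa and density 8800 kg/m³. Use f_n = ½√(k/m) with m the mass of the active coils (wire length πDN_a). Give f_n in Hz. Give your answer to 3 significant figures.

k = Gd⁴/(8D³N_a) = (41.7×10³)(8.1⁴)/(8·62.0³·16) = 5.8842 N/mm = 5884.2 N/m
Wire length L = πDN_a = π·62.0·16 = 3116.5 mm
m = ρ·(πd²/4)·L = 8800 × 51.53×10⁻⁶ m² × 3.1165 m = 1.4132 kg
f_n = ½√(k/m) = 0.5·√(5884.2/1.4132) = 0.5·√(4163.8) = 32.264 Hz

32.3 Hz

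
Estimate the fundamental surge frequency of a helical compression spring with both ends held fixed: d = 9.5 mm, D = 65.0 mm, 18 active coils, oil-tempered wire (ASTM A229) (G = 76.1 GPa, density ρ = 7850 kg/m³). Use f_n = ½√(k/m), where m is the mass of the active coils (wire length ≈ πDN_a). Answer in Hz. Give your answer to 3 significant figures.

k = Gd⁴/(8D³N_a) = (76.1×10³)(9.5⁴)/(8·65.0³·18) = 15.674 N/mm = 15674 N/m
Wire length L = πDN_a = π·65.0·18 = 3675.7 mm
m = ρ·(πd²/4)·L = 7850 × 70.882×10⁻⁶ m² × 3.6757 m = 2.0452 kg
f_n = ½√(k/m) = 0.5·√(15674/2.0452) = 0.5·√(7663.6) = 43.771 Hz

43.8 Hz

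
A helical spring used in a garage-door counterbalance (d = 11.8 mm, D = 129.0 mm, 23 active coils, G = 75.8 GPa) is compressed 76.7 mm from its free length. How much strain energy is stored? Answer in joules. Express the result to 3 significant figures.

k = Gd⁴/(8D³N_a) = (75.8×10³)(11.8⁴)/(8·129.0³·23) = 3.7206 N/mm
U = ½kδ² = 0.5 × 3.7206 × 76.7² = 10944 N·mm = 10.944 J

10.9 J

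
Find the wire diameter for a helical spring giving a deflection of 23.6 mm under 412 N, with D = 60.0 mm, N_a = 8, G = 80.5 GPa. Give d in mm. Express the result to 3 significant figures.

Required rate k = F/δ = 412/23.6 = 17.458 N/mm
d = (8D³N_a·k / G)^(1/4) = (8·60.0³·8·17.458 / (80.5×10³))^0.25
  = (2997.9)^0.25 = 7.3996 mm

7.40 mm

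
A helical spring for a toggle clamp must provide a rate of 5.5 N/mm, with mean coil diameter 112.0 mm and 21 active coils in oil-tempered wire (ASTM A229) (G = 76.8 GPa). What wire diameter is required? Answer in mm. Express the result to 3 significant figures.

11.4 mm

d = (8D³N_a·k / G)^(1/4) = (8·112.0³·21·5.5 / (76.8×10³))^0.25
  = (16903)^0.25 = 11.4023 mm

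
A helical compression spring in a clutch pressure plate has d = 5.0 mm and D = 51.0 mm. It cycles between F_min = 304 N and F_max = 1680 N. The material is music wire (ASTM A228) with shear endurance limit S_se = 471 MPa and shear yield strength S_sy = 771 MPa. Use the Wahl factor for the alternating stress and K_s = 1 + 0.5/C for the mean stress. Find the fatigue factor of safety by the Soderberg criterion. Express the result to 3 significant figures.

C = D/d = 51.0/5.0 = 10.2000; K_W = (4C−1)/(4C−4)+0.615/C = 1.1418; K_s = 1+0.5/C = 1.0490
F_a = (F_max−F_min)/2 = 688 N; F_m = (F_max+F_min)/2 = 992 N
τ_a = K_W·8F_aD/(πd³) = 1.1418 × 714.81 = 816.18 MPa
τ_m = K_s·8F_mD/(πd³) = 1.0490 × 1030.7 = 1081.2 MPa
Soderberg: 1/n_f = τ_a/S_se + τ_m/S_sy = 816.18/471 + 1081.2/771 = 1.73286 + 1.40230 = 3.1352
n_f = 1/3.1352 = 0.319

0.319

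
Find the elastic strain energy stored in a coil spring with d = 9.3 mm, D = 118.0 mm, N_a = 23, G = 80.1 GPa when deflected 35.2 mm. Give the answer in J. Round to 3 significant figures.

k = Gd⁴/(8D³N_a) = (80.1×10³)(9.3⁴)/(8·118.0³·23) = 1.982 N/mm
U = ½kδ² = 0.5 × 1.982 × 35.2² = 1227.9 N·mm = 1.2279 J

1.23 J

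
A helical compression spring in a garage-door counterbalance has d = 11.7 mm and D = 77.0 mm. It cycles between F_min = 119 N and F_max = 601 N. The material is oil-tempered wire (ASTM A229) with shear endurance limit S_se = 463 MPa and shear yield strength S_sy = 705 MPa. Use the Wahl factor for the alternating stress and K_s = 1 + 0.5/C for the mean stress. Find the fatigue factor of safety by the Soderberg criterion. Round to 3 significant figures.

C = D/d = 77.0/11.7 = 6.5812; K_W = (4C−1)/(4C−4)+0.615/C = 1.2278; K_s = 1+0.5/C = 1.0760
F_a = (F_max−F_min)/2 = 241 N; F_m = (F_max+F_min)/2 = 360 N
τ_a = K_W·8F_aD/(πd³) = 1.2278 × 29.505 = 36.227 MPa
τ_m = K_s·8F_mD/(πd³) = 1.0760 × 44.073 = 47.422 MPa
Soderberg: 1/n_f = τ_a/S_se + τ_m/S_sy = 36.227/463 + 47.422/705 = 0.07824 + 0.06726 = 0.14551
n_f = 1/0.14551 = 6.872

6.87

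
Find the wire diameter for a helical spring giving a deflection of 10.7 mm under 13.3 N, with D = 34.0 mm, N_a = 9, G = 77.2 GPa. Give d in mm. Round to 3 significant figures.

Required rate k = F/δ = 13.3/10.7 = 1.243 N/mm
d = (8D³N_a·k / G)^(1/4) = (8·34.0³·9·1.243 / (77.2×10³))^0.25
  = (45.564)^0.25 = 2.5981 mm

2.60 mm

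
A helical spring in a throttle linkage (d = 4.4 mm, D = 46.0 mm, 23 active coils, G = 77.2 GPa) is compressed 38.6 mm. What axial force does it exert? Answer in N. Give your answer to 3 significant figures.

62.4 N

k = Gd⁴/(8D³N_a) = (77.2×10³)(4.4⁴)/(8·46.0³·23) = 1.6156 N/mm
F = k·δ = 1.6156 × 38.6 = 62.363 N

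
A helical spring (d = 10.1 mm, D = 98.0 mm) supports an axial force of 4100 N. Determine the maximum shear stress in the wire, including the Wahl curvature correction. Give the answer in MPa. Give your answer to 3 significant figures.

1140 MPa

Spring index C = D/d = 98.0/10.1 = 9.7030
K_W = (4C−1)/(4C−4) + 0.615/C = 37.812/34.812 + 0.0634 = 1.1496
τ₀ = 8FD/(πd³) = 8·4100·98.0/(π·10.1³) = 3.2144e+06/3236.8 = 993.08 MPa
τ_max = K·τ₀ = 1.1496 × 993.08 = 1141.6 MPa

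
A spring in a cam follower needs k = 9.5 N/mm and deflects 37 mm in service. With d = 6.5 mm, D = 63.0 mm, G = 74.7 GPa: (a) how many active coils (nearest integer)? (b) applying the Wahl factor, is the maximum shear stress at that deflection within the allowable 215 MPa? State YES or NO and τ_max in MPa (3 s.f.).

(a) 7 coils; (b) NO, τ_max = 237 MPa

N_a = Gd⁴/(8D³k) = (74.7×10³)(6.5⁴)/(8·63.0³·9.5) = 7.017 → N_a = 7
Actual rate k = Gd⁴/(8D³·7) = 9.5228 N/mm
Working load F = kδ = 9.5228·37 = 352.34 N
C = 63.0/6.5 = 9.6923; K_W = (4C−1)/(4C−4)+0.615/C = 1.1497
τ_max = K_W·8FD/(πd³) = 1.1497·205.83 = 236.65 MPa
τ_max > 215 MPa → exceeds allowable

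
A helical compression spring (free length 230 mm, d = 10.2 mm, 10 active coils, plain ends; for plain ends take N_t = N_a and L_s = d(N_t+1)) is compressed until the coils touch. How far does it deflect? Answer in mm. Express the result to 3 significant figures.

N_t = 10; L_s = 10.2·11 = 112.2 mm
δ_solid = L₀ − L_s = 230 − 112.2 = 117.8 mm

118 mm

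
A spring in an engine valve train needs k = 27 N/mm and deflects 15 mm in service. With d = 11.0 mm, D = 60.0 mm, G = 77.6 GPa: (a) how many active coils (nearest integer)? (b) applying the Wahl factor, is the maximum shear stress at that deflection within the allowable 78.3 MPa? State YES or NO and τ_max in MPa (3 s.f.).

(a) 24 coils; (b) YES, τ_max = 60.4 MPa

N_a = Gd⁴/(8D³k) = (77.6×10³)(11.0⁴)/(8·60.0³·27) = 24.35 → N_a = 24
Actual rate k = Gd⁴/(8D³·24) = 27.395 N/mm
Working load F = kδ = 27.395·15 = 410.93 N
C = 60.0/11.0 = 5.4545; K_W = (4C−1)/(4C−4)+0.615/C = 1.2811
τ_max = K_W·8FD/(πd³) = 1.2811·47.172 = 60.433 MPa
τ_max ≤ 78.3 MPa → acceptable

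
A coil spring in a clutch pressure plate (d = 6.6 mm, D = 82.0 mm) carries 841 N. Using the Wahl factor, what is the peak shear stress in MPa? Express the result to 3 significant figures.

681 MPa

Spring index C = D/d = 82.0/6.6 = 12.4242
K_W = (4C−1)/(4C−4) + 0.615/C = 48.697/45.697 + 0.0495 = 1.1151
τ₀ = 8FD/(πd³) = 8·841·82.0/(π·6.6³) = 551696/903.2 = 610.83 MPa
τ_max = K·τ₀ = 1.1151 × 610.83 = 681.16 MPa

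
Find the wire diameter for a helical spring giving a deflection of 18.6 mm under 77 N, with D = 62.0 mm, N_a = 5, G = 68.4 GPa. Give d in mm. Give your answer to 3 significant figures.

4.90 mm

Required rate k = F/δ = 77/18.6 = 4.1398 N/mm
d = (8D³N_a·k / G)^(1/4) = (8·62.0³·5·4.1398 / (68.4×10³))^0.25
  = (576.97)^0.25 = 4.9011 mm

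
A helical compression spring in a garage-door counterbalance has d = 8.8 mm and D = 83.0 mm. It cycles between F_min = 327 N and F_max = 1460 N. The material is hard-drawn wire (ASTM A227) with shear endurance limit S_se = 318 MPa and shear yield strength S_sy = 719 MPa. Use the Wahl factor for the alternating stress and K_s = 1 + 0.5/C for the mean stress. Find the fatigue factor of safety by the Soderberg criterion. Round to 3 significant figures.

0.958

C = D/d = 83.0/8.8 = 9.4318; K_W = (4C−1)/(4C−4)+0.615/C = 1.1542; K_s = 1+0.5/C = 1.0530
F_a = (F_max−F_min)/2 = 566.5 N; F_m = (F_max+F_min)/2 = 893.5 N
τ_a = K_W·8F_aD/(πd³) = 1.1542 × 175.7 = 202.78 MPa
τ_m = K_s·8F_mD/(πd³) = 1.0530 × 277.12 = 291.81 MPa
Soderberg: 1/n_f = τ_a/S_se + τ_m/S_sy = 202.78/318 + 291.81/719 = 0.63769 + 0.40585 = 1.0435
n_f = 1/1.0435 = 0.9583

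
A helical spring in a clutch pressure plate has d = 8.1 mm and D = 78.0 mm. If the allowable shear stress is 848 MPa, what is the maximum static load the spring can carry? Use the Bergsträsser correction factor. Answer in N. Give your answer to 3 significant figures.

1990 N

C = D/d = 78.0/8.1 = 9.6296
K_B = (4C+2)/(4C−3) = 40.519/35.519 = 1.1408
τ_max = K·8FD/(πd³) → F_max = τ_allow·πd³/(8DK)
F_max = 848·π·8.1³/(8·78.0·1.1408) = 1.4158e+06/711.84 = 1988.9 N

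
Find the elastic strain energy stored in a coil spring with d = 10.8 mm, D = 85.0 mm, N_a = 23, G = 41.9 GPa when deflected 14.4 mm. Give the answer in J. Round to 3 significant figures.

k = Gd⁴/(8D³N_a) = (41.9×10³)(10.8⁴)/(8·85.0³·23) = 5.0447 N/mm
U = ½kδ² = 0.5 × 5.0447 × 14.4² = 523.03 N·mm = 0.52303 J

0.523 J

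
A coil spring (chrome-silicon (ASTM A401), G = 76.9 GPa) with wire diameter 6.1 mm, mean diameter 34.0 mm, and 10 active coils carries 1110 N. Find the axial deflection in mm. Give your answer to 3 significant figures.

k = Gd⁴/(8D³N_a) = (76.9×10³)(6.1⁴)/(8·34.0³·10) = 33.862 N/mm
δ = F/k = 1110 / 33.862 = 32.78 mm

32.8 mm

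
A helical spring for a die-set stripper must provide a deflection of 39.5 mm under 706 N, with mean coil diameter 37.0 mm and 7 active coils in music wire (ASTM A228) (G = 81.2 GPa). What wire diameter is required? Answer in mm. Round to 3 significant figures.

5.00 mm

Required rate k = F/δ = 706/39.5 = 17.873 N/mm
d = (8D³N_a·k / G)^(1/4) = (8·37.0³·7·17.873 / (81.2×10³))^0.25
  = (624.37)^0.25 = 4.9987 mm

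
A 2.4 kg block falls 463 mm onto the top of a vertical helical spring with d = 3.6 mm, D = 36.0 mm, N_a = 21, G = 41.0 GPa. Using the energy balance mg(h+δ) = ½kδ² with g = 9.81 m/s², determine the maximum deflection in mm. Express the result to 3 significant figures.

k = Gd⁴/(8D³N_a) = (41.0×10³)(3.6⁴)/(8·36.0³·21) = 0.87857 N/mm
W = mg = 2.4 × 9.81 = 23.544 N
½kδ² − Wδ − Wh = 0 → δ = (W + √(W² + 2kWh))/k
δ = (23.544 + √(554.32 + 19154.4))/0.87857 = (23.544 + 140.39)/0.87857 = 186.59 mm

187 mm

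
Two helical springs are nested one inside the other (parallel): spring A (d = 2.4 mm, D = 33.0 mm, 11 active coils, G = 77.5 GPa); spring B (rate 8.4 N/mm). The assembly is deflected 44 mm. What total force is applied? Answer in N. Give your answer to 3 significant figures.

k_A = Gd⁴/(8D³N_a) = (77.5×10³)(2.4⁴)/(8·33.0³·11) = 0.81306 N/mm
Parallel: k_eq = 0.81306 + 8.4 = 9.2131 N/mm
F = k_eq·δ = 9.2131·44 = 405.37 N

405 N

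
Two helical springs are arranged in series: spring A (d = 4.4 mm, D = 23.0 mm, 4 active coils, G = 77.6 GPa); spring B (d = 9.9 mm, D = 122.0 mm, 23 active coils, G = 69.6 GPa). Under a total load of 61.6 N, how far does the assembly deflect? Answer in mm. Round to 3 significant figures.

k_A = Gd⁴/(8D³N_a) = (77.6×10³)(4.4⁴)/(8·23.0³·4) = 74.703 N/mm
k_B = Gd⁴/(8D³N_a) = (69.6×10³)(9.9⁴)/(8·122.0³·23) = 2.001 N/mm
Series: 1/k_eq = 1/74.703 + 1/2.001 = 0.51313; k_eq = 1.9488 N/mm
δ = F/k_eq = 61.6/1.9488 = 31.609 mm

31.6 mm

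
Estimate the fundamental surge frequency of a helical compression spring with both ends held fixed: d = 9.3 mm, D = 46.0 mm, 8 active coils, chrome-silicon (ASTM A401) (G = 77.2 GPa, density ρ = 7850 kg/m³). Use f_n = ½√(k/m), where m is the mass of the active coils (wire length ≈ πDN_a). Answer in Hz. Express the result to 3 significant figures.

k = Gd⁴/(8D³N_a) = (77.2×10³)(9.3⁴)/(8·46.0³·8) = 92.703 N/mm = 92703 N/m
Wire length L = πDN_a = π·46.0·8 = 1156.1 mm
m = ρ·(πd²/4)·L = 7850 × 67.929×10⁻⁶ m² × 1.1561 m = 0.61649 kg
f_n = ½√(k/m) = 0.5·√(92703/0.61649) = 0.5·√(1.5037e+05) = 193.89 Hz

194 Hz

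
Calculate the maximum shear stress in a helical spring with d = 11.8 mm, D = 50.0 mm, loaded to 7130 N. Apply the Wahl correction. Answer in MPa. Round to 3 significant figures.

761 MPa

Spring index C = D/d = 50.0/11.8 = 4.2373
K_W = (4C−1)/(4C−4) + 0.615/C = 15.949/12.949 + 0.1451 = 1.3768
τ₀ = 8FD/(πd³) = 8·7130·50.0/(π·11.8³) = 2.852e+06/5161.7 = 552.53 MPa
τ_max = K·τ₀ = 1.3768 × 552.53 = 760.73 MPa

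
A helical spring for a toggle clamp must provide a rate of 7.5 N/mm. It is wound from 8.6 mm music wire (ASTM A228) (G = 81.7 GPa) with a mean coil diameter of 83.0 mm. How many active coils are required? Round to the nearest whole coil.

N_a = Gd⁴/(8D³k) = (81.7×10³ × 8.6⁴)/(8 × 83.0³ × 7.5)
    = 4.46906e+08 / 3.43072e+07 = 13.03 → 13 coils

13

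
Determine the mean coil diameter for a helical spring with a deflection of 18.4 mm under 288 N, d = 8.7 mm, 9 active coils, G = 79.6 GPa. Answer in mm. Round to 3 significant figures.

74.0 mm

Required rate k = F/δ = 288/18.4 = 15.652 N/mm
D = (Gd⁴/(8N_a·k))^(1/3) = (79.6×10³·8.7⁴/(8·9·15.652))^(1/3)
  = (404653)^(1/3) = 73.9652 mm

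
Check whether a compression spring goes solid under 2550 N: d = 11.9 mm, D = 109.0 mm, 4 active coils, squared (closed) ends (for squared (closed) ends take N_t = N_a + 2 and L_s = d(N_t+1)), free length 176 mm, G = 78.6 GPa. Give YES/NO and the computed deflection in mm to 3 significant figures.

k = Gd⁴/(8D³N_a) = (78.6×10³)(11.9⁴)/(8·109.0³·4) = 38.035 N/mm
N_t = 6; L_s = 11.9·7 = 83.3 mm; δ_solid = L₀ − L_s = 176 − 83.3 = 92.7 mm
δ = F/k = 2550/38.035 = 67.044 mm
δ < δ_solid → spring does not go solid

NO, δ = 67.0 mm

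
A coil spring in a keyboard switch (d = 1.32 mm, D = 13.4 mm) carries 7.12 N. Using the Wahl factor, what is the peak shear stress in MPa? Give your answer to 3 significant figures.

121 MPa

Spring index C = D/d = 13.4/1.32 = 10.1515
K_W = (4C−1)/(4C−4) + 0.615/C = 39.606/36.606 + 0.0606 = 1.1425
τ₀ = 8FD/(πd³) = 8·7.12·13.4/(π·1.32³) = 763.264/7.2256 = 105.63 MPa
τ_max = K·τ₀ = 1.1425 × 105.63 = 120.69 MPa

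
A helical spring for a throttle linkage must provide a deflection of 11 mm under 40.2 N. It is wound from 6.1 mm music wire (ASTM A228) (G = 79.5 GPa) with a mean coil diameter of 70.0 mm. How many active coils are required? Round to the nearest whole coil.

Required rate k = F/δ = 40.2/11 = 3.6545 N/mm
N_a = Gd⁴/(8D³k) = (79.5×10³ × 6.1⁴)/(8 × 70.0³ × 3.6545)
    = 1.10074e+08 / 1.00281e+07 = 10.98 → 11 coils

11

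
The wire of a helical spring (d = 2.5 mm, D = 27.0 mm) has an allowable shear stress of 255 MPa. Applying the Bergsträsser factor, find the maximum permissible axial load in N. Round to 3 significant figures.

51.5 N

C = D/d = 27.0/2.5 = 10.8000
K_B = (4C+2)/(4C−3) = 45.200/40.200 = 1.1244
τ_max = K·8FD/(πd³) → F_max = τ_allow·πd³/(8DK)
F_max = 255·π·2.5³/(8·27.0·1.1244) = 12517/242.87 = 51.54 N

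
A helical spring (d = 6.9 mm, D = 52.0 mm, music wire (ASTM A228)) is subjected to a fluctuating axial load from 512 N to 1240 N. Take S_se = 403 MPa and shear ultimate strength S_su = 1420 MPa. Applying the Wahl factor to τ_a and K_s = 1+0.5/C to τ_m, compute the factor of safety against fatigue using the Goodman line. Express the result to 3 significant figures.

C = D/d = 52.0/6.9 = 7.5362; K_W = (4C−1)/(4C−4)+0.615/C = 1.1964; K_s = 1+0.5/C = 1.0663
F_a = (F_max−F_min)/2 = 364 N; F_m = (F_max+F_min)/2 = 876 N
τ_a = K_W·8F_aD/(πd³) = 1.1964 × 146.72 = 175.53 MPa
τ_m = K_s·8F_mD/(πd³) = 1.0663 × 353.1 = 376.53 MPa
Goodman: 1/n_f = τ_a/S_se + τ_m/S_su = 175.53/403 + 376.53/1420 = 0.43556 + 0.26516 = 0.70072
n_f = 1/0.70072 = 1.427

1.43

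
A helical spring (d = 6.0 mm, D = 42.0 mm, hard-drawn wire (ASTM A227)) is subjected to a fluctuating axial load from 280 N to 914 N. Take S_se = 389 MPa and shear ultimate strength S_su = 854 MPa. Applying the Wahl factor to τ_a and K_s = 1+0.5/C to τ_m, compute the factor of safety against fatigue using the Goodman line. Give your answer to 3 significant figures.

C = D/d = 42.0/6.0 = 7.0000; K_W = (4C−1)/(4C−4)+0.615/C = 1.2129; K_s = 1+0.5/C = 1.0714
F_a = (F_max−F_min)/2 = 317 N; F_m = (F_max+F_min)/2 = 597 N
τ_a = K_W·8F_aD/(πd³) = 1.2129 × 156.96 = 190.37 MPa
τ_m = K_s·8F_mD/(πd³) = 1.0714 × 295.6 = 316.72 MPa
Goodman: 1/n_f = τ_a/S_se + τ_m/S_su = 190.37/389 + 316.72/854 = 0.48939 + 0.37086 = 0.86025
n_f = 1/0.86025 = 1.162

1.16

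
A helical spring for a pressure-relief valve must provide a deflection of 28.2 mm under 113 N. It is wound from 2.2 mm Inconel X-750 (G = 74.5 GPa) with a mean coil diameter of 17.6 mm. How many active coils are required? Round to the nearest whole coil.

10

Required rate k = F/δ = 113/28.2 = 4.0071 N/mm
N_a = Gd⁴/(8D³k) = (74.5×10³ × 2.2⁴)/(8 × 17.6³ × 4.0071)
    = 1.74521e+06 / 174766 = 9.986 → 10 coils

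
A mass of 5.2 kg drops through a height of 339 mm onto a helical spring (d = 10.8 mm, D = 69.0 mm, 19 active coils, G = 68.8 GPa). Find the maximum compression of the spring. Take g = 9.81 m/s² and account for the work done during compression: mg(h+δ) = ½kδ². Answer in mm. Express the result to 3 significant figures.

45.8 mm

k = Gd⁴/(8D³N_a) = (68.8×10³)(10.8⁴)/(8·69.0³·19) = 18.745 N/mm
W = mg = 5.2 × 9.81 = 51.012 N
½kδ² − Wδ − Wh = 0 → δ = (W + √(W² + 2kWh))/k
δ = (51.012 + √(2602.2 + 648328))/18.745 = (51.012 + 806.8)/18.745 = 45.762 mm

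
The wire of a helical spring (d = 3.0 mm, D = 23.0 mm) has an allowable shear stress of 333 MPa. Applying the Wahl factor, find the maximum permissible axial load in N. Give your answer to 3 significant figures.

129 N

C = D/d = 23.0/3.0 = 7.6667
K_W = (4C−1)/(4C−4) + 0.615/C = 29.667/26.667 + 0.0802 = 1.1927
τ_max = K·8FD/(πd³) → F_max = τ_allow·πd³/(8DK)
F_max = 333·π·3.0³/(8·23.0·1.1927) = 28246/219.46 = 128.71 N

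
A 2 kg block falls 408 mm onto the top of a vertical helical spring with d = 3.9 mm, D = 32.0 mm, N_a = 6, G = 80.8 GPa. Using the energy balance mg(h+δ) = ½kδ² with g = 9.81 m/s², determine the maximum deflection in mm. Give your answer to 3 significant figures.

38.4 mm

k = Gd⁴/(8D³N_a) = (80.8×10³)(3.9⁴)/(8·32.0³·6) = 11.884 N/mm
W = mg = 2 × 9.81 = 19.62 N
½kδ² − Wδ − Wh = 0 → δ = (W + √(W² + 2kWh))/k
δ = (19.62 + √(384.94 + 190269))/11.884 = (19.62 + 436.64)/11.884 = 38.391 mm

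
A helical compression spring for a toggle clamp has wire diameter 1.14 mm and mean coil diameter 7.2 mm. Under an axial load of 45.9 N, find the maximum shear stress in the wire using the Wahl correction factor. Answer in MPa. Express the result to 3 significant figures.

703 MPa

Spring index C = D/d = 7.2/1.14 = 6.3158
K_W = (4C−1)/(4C−4) + 0.615/C = 24.263/21.263 + 0.0974 = 1.2385
τ₀ = 8FD/(πd³) = 8·45.9·7.2/(π·1.14³) = 2643.84/4.6544 = 568.03 MPa
τ_max = K·τ₀ = 1.2385 × 568.03 = 703.48 MPa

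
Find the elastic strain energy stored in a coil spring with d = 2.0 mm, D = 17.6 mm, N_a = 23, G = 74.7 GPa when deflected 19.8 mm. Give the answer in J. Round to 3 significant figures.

0.234 J

k = Gd⁴/(8D³N_a) = (74.7×10³)(2.0⁴)/(8·17.6³·23) = 1.1915 N/mm
U = ½kδ² = 0.5 × 1.1915 × 19.8² = 233.55 N·mm = 0.23355 J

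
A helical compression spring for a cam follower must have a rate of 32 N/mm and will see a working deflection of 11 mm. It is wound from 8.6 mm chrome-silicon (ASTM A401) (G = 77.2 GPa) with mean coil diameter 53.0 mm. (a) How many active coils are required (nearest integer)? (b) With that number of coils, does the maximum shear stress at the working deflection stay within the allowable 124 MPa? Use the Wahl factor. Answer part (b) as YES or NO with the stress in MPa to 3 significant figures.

(a) 11 coils; (b) YES, τ_max = 93.7 MPa

N_a = Gd⁴/(8D³k) = (77.2×10³)(8.6⁴)/(8·53.0³·32) = 11.08 → N_a = 11
Actual rate k = Gd⁴/(8D³·11) = 32.233 N/mm
Working load F = kδ = 32.233·11 = 354.56 N
C = 53.0/8.6 = 6.1628; K_W = (4C−1)/(4C−4)+0.615/C = 1.2451
τ_max = K_W·8FD/(πd³) = 1.2451·75.234 = 93.671 MPa
τ_max ≤ 124 MPa → acceptable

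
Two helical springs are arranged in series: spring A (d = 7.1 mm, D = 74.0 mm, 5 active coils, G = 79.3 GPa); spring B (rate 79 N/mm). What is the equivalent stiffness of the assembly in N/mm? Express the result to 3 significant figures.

10.7 N/mm

k_A = Gd⁴/(8D³N_a) = (79.3×10³)(7.1⁴)/(8·74.0³·5) = 12.432 N/mm
Series: 1/k_eq = 1/12.432 + 1/79 = 0.093094; k_eq = 10.742 N/mm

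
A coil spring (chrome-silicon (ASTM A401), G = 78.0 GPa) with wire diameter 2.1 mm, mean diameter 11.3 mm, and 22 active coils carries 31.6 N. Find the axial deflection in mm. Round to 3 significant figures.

5.29 mm

k = Gd⁴/(8D³N_a) = (78.0×10³)(2.1⁴)/(8·11.3³·22) = 5.9734 N/mm
δ = F/k = 31.6 / 5.9734 = 5.2901 mm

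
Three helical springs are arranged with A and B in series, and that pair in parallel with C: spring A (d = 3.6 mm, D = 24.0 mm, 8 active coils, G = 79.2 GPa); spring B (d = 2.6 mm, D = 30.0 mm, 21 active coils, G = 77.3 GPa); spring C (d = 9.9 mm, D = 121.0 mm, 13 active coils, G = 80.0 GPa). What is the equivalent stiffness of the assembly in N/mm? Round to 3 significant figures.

k_A = Gd⁴/(8D³N_a) = (79.2×10³)(3.6⁴)/(8·24.0³·8) = 15.036 N/mm
k_B = Gd⁴/(8D³N_a) = (77.3×10³)(2.6⁴)/(8·30.0³·21) = 0.77875 N/mm
k_C = Gd⁴/(8D³N_a) = (80.0×10³)(9.9⁴)/(8·121.0³·13) = 4.171 N/mm
Springs A,B series: k_AB = 1/(1/15.036+1/0.77875) = 0.7404 N/mm; parallel with C: k_eq = 0.7404+4.171 = 4.9114 N/mm

4.91 N/mm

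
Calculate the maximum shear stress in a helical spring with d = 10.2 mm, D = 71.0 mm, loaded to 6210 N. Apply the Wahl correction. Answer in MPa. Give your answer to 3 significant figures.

Spring index C = D/d = 71.0/10.2 = 6.9608
K_W = (4C−1)/(4C−4) + 0.615/C = 26.843/23.843 + 0.0884 = 1.2142
τ₀ = 8FD/(πd³) = 8·6210·71.0/(π·10.2³) = 3.52728e+06/3333.9 = 1058 MPa
τ_max = K·τ₀ = 1.2142 × 1058 = 1284.6 MPa

1280 MPa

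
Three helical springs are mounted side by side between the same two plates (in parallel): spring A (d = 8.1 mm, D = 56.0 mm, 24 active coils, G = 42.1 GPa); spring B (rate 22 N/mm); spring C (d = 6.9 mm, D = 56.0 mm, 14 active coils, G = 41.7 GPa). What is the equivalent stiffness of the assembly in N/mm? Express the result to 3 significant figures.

32.2 N/mm

k_A = Gd⁴/(8D³N_a) = (42.1×10³)(8.1⁴)/(8·56.0³·24) = 5.3747 N/mm
k_C = Gd⁴/(8D³N_a) = (41.7×10³)(6.9⁴)/(8·56.0³·14) = 4.8056 N/mm
Parallel: k_eq = 5.3747 + 22 + 4.8056 = 32.18 N/mm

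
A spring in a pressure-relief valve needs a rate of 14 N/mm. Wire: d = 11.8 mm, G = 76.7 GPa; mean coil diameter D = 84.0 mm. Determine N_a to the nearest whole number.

22

N_a = Gd⁴/(8D³k) = (76.7×10³ × 11.8⁴)/(8 × 84.0³ × 14)
    = 1.48704e+09 / 6.63828e+07 = 22.4 → 22 coils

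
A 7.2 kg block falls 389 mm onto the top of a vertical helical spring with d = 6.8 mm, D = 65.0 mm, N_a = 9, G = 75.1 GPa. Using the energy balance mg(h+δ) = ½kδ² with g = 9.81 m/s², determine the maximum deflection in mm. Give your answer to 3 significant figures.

k = Gd⁴/(8D³N_a) = (75.1×10³)(6.8⁴)/(8·65.0³·9) = 8.1209 N/mm
W = mg = 7.2 × 9.81 = 70.632 N
½kδ² − Wδ − Wh = 0 → δ = (W + √(W² + 2kWh))/k
δ = (70.632 + √(4988.9 + 446256))/8.1209 = (70.632 + 671.75)/8.1209 = 91.416 mm

91.4 mm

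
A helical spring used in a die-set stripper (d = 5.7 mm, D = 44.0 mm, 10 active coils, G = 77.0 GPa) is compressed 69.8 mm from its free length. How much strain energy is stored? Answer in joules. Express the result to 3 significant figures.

k = Gd⁴/(8D³N_a) = (77.0×10³)(5.7⁴)/(8·44.0³·10) = 11.927 N/mm
U = ½kδ² = 0.5 × 11.927 × 69.8² = 29055 N·mm = 29.055 J

29.1 J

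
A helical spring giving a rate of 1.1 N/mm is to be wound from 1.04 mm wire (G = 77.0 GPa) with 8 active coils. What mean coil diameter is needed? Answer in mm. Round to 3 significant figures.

10.9 mm

D = (Gd⁴/(8N_a·k))^(1/3) = (77.0×10³·1.04⁴/(8·8·1.1))^(1/3)
  = (1279.53)^(1/3) = 10.8563 mm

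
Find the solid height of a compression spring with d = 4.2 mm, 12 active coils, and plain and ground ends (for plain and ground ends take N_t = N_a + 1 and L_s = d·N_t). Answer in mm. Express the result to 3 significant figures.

plain and ground ends: N_t = N_a + 1 = 12 + 1 = 13
L_s = d·N_t = 4.2 × 13 = 54.6 mm

54.6 mm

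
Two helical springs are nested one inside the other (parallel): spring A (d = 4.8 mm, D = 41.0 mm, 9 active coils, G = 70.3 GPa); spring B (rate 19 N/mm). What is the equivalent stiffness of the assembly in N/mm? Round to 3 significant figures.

k_A = Gd⁴/(8D³N_a) = (70.3×10³)(4.8⁴)/(8·41.0³·9) = 7.5203 N/mm
Parallel: k_eq = 7.5203 + 19 = 26.52 N/mm

26.5 N/mm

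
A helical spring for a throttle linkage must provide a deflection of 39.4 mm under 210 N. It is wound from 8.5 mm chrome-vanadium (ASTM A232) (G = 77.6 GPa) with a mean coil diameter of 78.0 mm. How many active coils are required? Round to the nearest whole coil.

20

Required rate k = F/δ = 210/39.4 = 5.3299 N/mm
N_a = Gd⁴/(8D³k) = (77.6×10³ × 8.5⁴)/(8 × 78.0³ × 5.3299)
    = 4.05077e+08 / 2.02347e+07 = 20.02 → 20 coils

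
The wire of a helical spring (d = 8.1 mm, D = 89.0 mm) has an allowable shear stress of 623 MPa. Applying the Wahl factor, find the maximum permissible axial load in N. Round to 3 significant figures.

1290 N

C = D/d = 89.0/8.1 = 10.9877
K_W = (4C−1)/(4C−4) + 0.615/C = 42.951/39.951 + 0.0560 = 1.1311
τ_max = K·8FD/(πd³) → F_max = τ_allow·πd³/(8DK)
F_max = 623·π·8.1³/(8·89.0·1.1311) = 1.0401e+06/805.32 = 1291.6 N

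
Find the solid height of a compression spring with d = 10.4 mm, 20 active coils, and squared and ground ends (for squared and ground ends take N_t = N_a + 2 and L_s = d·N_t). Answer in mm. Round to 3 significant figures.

229 mm

squared and ground ends: N_t = N_a + 2 = 20 + 2 = 22
L_s = d·N_t = 10.4 × 22 = 228.8 mm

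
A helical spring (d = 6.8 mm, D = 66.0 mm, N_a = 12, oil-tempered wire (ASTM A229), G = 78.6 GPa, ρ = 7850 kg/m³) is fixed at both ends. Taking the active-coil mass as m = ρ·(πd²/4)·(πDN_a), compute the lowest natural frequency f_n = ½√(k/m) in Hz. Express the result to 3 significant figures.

46.3 Hz

k = Gd⁴/(8D³N_a) = (78.6×10³)(6.8⁴)/(8·66.0³·12) = 6.0891 N/mm = 6089.1 N/m
Wire length L = πDN_a = π·66.0·12 = 2488.1 mm
m = ρ·(πd²/4)·L = 7850 × 36.317×10⁻⁶ m² × 2.4881 m = 0.70934 kg
f_n = ½√(k/m) = 0.5·√(6089.1/0.70934) = 0.5·√(8584.3) = 46.326 Hz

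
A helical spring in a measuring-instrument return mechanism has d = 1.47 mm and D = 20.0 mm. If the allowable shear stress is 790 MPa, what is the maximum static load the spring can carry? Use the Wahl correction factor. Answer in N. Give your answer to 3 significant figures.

44.6 N

C = D/d = 20.0/1.47 = 13.6054
K_W = (4C−1)/(4C−4) + 0.615/C = 53.422/50.422 + 0.0452 = 1.1047
τ_max = K·8FD/(πd³) → F_max = τ_allow·πd³/(8DK)
F_max = 790·π·1.47³/(8·20.0·1.1047) = 7883.7/176.75 = 44.603 N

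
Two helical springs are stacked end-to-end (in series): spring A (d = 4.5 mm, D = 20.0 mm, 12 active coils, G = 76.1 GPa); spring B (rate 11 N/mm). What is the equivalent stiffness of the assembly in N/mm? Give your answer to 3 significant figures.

k_A = Gd⁴/(8D³N_a) = (76.1×10³)(4.5⁴)/(8·20.0³·12) = 40.632 N/mm
Series: 1/k_eq = 1/40.632 + 1/11 = 0.11552; k_eq = 8.6565 N/mm

8.66 N/mm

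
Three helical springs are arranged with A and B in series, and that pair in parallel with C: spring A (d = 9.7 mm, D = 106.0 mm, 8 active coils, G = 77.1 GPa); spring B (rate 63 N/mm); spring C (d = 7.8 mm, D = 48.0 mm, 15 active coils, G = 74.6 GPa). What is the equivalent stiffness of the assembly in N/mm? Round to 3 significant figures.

28.6 N/mm

k_A = Gd⁴/(8D³N_a) = (77.1×10³)(9.7⁴)/(8·106.0³·8) = 8.9545 N/mm
k_C = Gd⁴/(8D³N_a) = (74.6×10³)(7.8⁴)/(8·48.0³·15) = 20.807 N/mm
Springs A,B series: k_AB = 1/(1/8.9545+1/63) = 7.8402 N/mm; parallel with C: k_eq = 7.8402+20.807 = 28.647 N/mm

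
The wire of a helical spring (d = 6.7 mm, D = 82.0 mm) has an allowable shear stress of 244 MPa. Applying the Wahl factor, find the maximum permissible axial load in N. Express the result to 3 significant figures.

C = D/d = 82.0/6.7 = 12.2388
K_W = (4C−1)/(4C−4) + 0.615/C = 47.955/44.955 + 0.0503 = 1.1170
τ_max = K·8FD/(πd³) → F_max = τ_allow·πd³/(8DK)
F_max = 244·π·6.7³/(8·82.0·1.1170) = 2.3055e+05/732.74 = 314.64 N

315 N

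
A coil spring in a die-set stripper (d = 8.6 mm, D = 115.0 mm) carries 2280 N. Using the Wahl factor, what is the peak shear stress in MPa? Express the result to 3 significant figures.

1160 MPa

Spring index C = D/d = 115.0/8.6 = 13.3721
K_W = (4C−1)/(4C−4) + 0.615/C = 52.488/49.488 + 0.0460 = 1.1066
τ₀ = 8FD/(πd³) = 8·2280·115.0/(π·8.6³) = 2.0976e+06/1998.2 = 1049.7 MPa
τ_max = K·τ₀ = 1.1066 × 1049.7 = 1161.6 MPa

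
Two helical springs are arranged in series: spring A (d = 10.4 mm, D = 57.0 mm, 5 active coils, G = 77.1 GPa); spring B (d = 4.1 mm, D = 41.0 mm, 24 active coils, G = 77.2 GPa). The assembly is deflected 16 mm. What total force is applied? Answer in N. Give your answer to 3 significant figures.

26.0 N

k_A = Gd⁴/(8D³N_a) = (77.1×10³)(10.4⁴)/(8·57.0³·5) = 121.76 N/mm
k_B = Gd⁴/(8D³N_a) = (77.2×10³)(4.1⁴)/(8·41.0³·24) = 1.6485 N/mm
Series: 1/k_eq = 1/121.76 + 1/1.6485 = 0.61481; k_eq = 1.6265 N/mm
F = k_eq·δ = 1.6265·16 = 26.024 N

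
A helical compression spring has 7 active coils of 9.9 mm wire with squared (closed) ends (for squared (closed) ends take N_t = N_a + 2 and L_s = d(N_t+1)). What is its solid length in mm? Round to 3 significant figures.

99.0 mm

squared (closed) ends: N_t = N_a + 2 = 7 + 2 = 9
L_s = d·(N_t+1) = 9.9 × 10 = 99 mm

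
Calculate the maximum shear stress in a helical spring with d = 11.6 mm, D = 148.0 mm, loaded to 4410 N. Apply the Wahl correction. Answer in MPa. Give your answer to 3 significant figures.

Spring index C = D/d = 148.0/11.6 = 12.7586
K_W = (4C−1)/(4C−4) + 0.615/C = 50.034/47.034 + 0.0482 = 1.1120
τ₀ = 8FD/(πd³) = 8·4410·148.0/(π·11.6³) = 5.22144e+06/4903.7 = 1064.8 MPa
τ_max = K·τ₀ = 1.1120 × 1064.8 = 1184 MPa

1180 MPa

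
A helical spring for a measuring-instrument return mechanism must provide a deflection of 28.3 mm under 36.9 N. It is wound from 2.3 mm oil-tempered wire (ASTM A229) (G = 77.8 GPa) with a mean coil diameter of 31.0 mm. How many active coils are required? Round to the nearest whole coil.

Required rate k = F/δ = 36.9/28.3 = 1.3039 N/mm
N_a = Gd⁴/(8D³k) = (77.8×10³ × 2.3⁴)/(8 × 31.0³ × 1.3039)
    = 2.17716e+06 / 310753 = 7.006 → 7 coils

7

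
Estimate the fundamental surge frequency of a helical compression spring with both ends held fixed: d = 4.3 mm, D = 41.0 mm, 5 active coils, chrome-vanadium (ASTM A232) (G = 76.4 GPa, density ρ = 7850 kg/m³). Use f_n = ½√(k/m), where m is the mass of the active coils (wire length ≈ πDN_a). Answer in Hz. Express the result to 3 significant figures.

180 Hz

k = Gd⁴/(8D³N_a) = (76.4×10³)(4.3⁴)/(8·41.0³·5) = 9.4745 N/mm = 9474.5 N/m
Wire length L = πDN_a = π·41.0·5 = 644.03 mm
m = ρ·(πd²/4)·L = 7850 × 14.522×10⁻⁶ m² × 0.64403 m = 0.073418 kg
f_n = ½√(k/m) = 0.5·√(9474.5/0.073418) = 0.5·√(1.2905e+05) = 179.62 Hz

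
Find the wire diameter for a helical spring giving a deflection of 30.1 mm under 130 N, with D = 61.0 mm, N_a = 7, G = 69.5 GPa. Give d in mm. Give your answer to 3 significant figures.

Required rate k = F/δ = 130/30.1 = 4.3189 N/mm
d = (8D³N_a·k / G)^(1/4) = (8·61.0³·7·4.3189 / (69.5×10³))^0.25
  = (789.9)^0.25 = 5.3014 mm

5.30 mm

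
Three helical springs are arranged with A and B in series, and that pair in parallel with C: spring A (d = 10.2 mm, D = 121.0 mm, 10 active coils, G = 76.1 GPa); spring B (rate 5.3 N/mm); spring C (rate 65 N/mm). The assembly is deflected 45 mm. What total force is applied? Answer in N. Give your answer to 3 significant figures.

k_A = Gd⁴/(8D³N_a) = (76.1×10³)(10.2⁴)/(8·121.0³·10) = 5.8122 N/mm
Springs A,B series: k_AB = 1/(1/5.8122+1/5.3) = 2.7721 N/mm; parallel with C: k_eq = 2.7721+65 = 67.772 N/mm
F = k_eq·δ = 67.772·45 = 3049.7 N

3050 N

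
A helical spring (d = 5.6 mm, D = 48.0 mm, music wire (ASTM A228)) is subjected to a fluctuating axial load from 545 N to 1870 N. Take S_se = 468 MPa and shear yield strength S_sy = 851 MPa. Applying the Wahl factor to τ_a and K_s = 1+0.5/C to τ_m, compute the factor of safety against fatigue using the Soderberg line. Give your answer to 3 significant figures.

C = D/d = 48.0/5.6 = 8.5714; K_W = (4C−1)/(4C−4)+0.615/C = 1.1708; K_s = 1+0.5/C = 1.0583
F_a = (F_max−F_min)/2 = 662.5 N; F_m = (F_max+F_min)/2 = 1207.5 N
τ_a = K_W·8F_aD/(πd³) = 1.1708 × 461.11 = 539.87 MPa
τ_m = K_s·8F_mD/(πd³) = 1.0583 × 840.44 = 889.46 MPa
Soderberg: 1/n_f = τ_a/S_se + τ_m/S_sy = 539.87/468 + 889.46/851 = 1.15357 + 1.04520 = 2.1988
n_f = 1/2.1988 = 0.4548

0.455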